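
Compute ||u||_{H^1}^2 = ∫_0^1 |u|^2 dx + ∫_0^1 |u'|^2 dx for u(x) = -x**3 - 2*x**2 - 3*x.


||u||_{H^1}^2 = 1713/35

The H^1 norm (squared) on an interval (0, L) is
  ||u||_{H^1}^2 = ∫_0^L u(x)^2 dx + ∫_0^L u'(x)^2 dx.
Compute u'(x) = -3*x**2 - 4*x - 3.
Then u(x)^2 = x**6 + 4*x**5 + 10*x**4 + 12*x**3 + 9*x**2 and u'(x)^2 = 9*x**4 + 24*x**3 + 34*x**2 + 24*x + 9.
Integrate each monomial from 0 to 1 using ∫_0^1 c·x^n dx = c·1^(n+1)/(n+1):
  ∫_0^1 u(x)^2 dx = ∫_0^1 (x^6 + 4*x^5 + 10*x^4 + 12*x^3 + 9*x^2) dx. Term by term:
    ∫_0^1 x^6 dx = 1/7;  ∫_0^1 4*x^5 dx = 2/3;  ∫_0^1 10*x^4 dx = 2;
    ∫_0^1 12*x^3 dx = 3;  ∫_0^1 9*x^2 dx = 3.
  Sum: 1/7 + 2/3 + 2 + 3 + 3 = 185/21.
  ∫_0^1 u'(x)^2 dx = ∫_0^1 (9*x^4 + 24*x^3 + 34*x^2 + 24*x + 9) dx. Term by term:
    ∫_0^1 9*x^4 dx = 9/5;  ∫_0^1 24*x^3 dx = 6;  ∫_0^1 34*x^2 dx = 34/3;
    ∫_0^1 24*x dx = 12;  ∫_0^1 9 dx = 9.
  Sum: 9/5 + 6 + 34/3 + 12 + 9 = 602/15.
Adding: ||u||_{H^1}^2 = 185/21 + 602/15 = 1713/35.


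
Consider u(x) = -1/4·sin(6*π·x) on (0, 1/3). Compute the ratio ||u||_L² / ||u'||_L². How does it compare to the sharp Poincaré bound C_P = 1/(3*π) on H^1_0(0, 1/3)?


||u||_L² / ||u'||_L² = 1/(6*π) < C_P = 1/(3*π).

u(x) = -1/4·sin(6*π·x), so u'(x) = -3*π*cos(6*π*x)/2.
Writing u(x) = A·sin(kπx/L) with A = -1/4 and k = 2, use ∫_0^L sin²(kπx/L) dx = L/2 and ∫_0^L cos²(kπx/L) dx = L/2.
u² = 1/16·sin²(6*π·x) and (u')² = 9*π^2/4·cos²(6*π·x), and each of sin², cos² integrates to L/2 = 1/6 over (0, 1/3).
∫_0^1/3 u² dx = 1/96, so ||u||_L² = sqrt(6)/24.
∫_0^1/3 (u')² dx = 3*π^2/8, so ||u'||_L² = sqrt(6)*π/4.
Ratio ||u||_L² / ||u'||_L² = 1/(6*π).
Sharp Poincaré constant on H^1_0(0, 1/3) is C_P = L/π = 1/(3*π), achieved by sin(3*π·x).
This is the k = 2 harmonic; the ratio L/(kπ) is strictly less than C_P = L/π, consistent with the sharp inequality ||u||_L² ≤ C_P ||u'||_L².


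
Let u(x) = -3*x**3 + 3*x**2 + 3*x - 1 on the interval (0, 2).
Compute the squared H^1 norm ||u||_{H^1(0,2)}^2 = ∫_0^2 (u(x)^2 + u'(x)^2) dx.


||u||_{H^1}^2 = 4808/35

The H^1 norm (squared) on an interval (0, L) is
  ||u||_{H^1}^2 = ∫_0^L u(x)^2 dx + ∫_0^L u'(x)^2 dx.
Compute u'(x) = -9*x**2 + 6*x + 3.
Then u(x)^2 = 9*x**6 - 18*x**5 - 9*x**4 + 24*x**3 + 3*x**2 - 6*x + 1 and u'(x)^2 = 81*x**4 - 108*x**3 - 18*x**2 + 36*x + 9.
Integrate each monomial from 0 to 2 using ∫_0^2 c·x^n dx = c·2^(n+1)/(n+1):
  ∫_0^2 u(x)^2 dx = ∫_0^2 (9*x^6 - 18*x^5 - 9*x^4 + 24*x^3 + 3*x^2 - 6*x + 1) dx. Term by term:
    ∫_0^2 9*x^6 dx = 1152/7;  ∫_0^2 -18*x^5 dx = -192;  ∫_0^2 -9*x^4 dx = -288/5;
    ∫_0^2 24*x^3 dx = 96;  ∫_0^2 3*x^2 dx = 8;  ∫_0^2 -6*x dx = -12;
    ∫_0^2 1 dx = 2.
  Sum: 1152/7 − 192 − 288/5 + 96 + 8 − 12 + 2 = 314/35.
  ∫_0^2 u'(x)^2 dx = ∫_0^2 (81*x^4 - 108*x^3 - 18*x^2 + 36*x + 9) dx. Term by term:
    ∫_0^2 81*x^4 dx = 2592/5;  ∫_0^2 -108*x^3 dx = -432;  ∫_0^2 -18*x^2 dx = -48;
    ∫_0^2 36*x dx = 72;  ∫_0^2 9 dx = 18.
  Sum: 2592/5 − 432 − 48 + 72 + 18 = 642/5.
Adding: ||u||_{H^1}^2 = 314/35 + 642/5 = 4808/35.


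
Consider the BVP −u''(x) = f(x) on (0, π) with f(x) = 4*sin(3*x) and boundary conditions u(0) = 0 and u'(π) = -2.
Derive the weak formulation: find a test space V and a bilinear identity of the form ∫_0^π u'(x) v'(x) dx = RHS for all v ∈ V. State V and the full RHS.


V = {v ∈ H^1(0, π) : v(0) = 0} (test functions vanish at x = 0 where u is specified); weak form: ∫_0^π u'v' dx = ∫_0^π (4*sin(3*x)) v dx − 2·v(π) for all v ∈ V.

Multiply both sides by a test function v and integrate from 0 to π:
  ∫_0^π −u''(x) v(x) dx = ∫_0^π f(x) v(x) dx.
Integrate the LHS by parts once:
  ∫_0^π −u'' v dx = −[u'(x) v(x)]_0^π + ∫_0^π u'(x) v'(x) dx.
Thus ∫_0^π u'(x) v'(x) dx = ∫_0^π f(x) v(x) dx + [u'(x) v(x)]_0^π.
Choose V so that boundary terms are either known or forced to vanish.
Mixed BC: u(0) = 0 (Dirichlet) and u'(π) = -2 (Neumann). Define V = {v ∈ H^1(0, π) : v(0) = 0}. Then [u' v]_0^π = u'(π)·v(π) − u'(0)·0 = − 2·v(π).
Weak formulation: find u (satisfying any essential BC) such that ∫_0^π u'(x) v'(x) dx = ∫_0^π f v dx − 2·v(π) for all v ∈ V (Dirichlet at 0 absorbed into V; Neumann datum at x = π contributes the boundary term).
Substituting f(x) = 4*sin(3*x), the right-hand side is ∫_0^π (4*sin(3*x)) v dx − 2·v(π).


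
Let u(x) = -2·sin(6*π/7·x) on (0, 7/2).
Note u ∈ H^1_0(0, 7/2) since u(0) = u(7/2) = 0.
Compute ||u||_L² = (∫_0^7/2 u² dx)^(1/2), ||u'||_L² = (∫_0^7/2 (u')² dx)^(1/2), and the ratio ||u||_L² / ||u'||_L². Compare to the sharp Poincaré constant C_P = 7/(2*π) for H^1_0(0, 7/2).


||u||_L² / ||u'||_L² = 7/(6*π) < C_P = 7/(2*π).

u(x) = -2·sin(6*π/7·x), so u'(x) = -12*π*cos(6*π*x/7)/7.
Writing u(x) = A·sin(kπx/L) with A = -2 and k = 3, use ∫_0^L sin²(kπx/L) dx = L/2 and ∫_0^L cos²(kπx/L) dx = L/2.
u² = 4·sin²(6*π/7·x) and (u')² = 144*π^2/49·cos²(6*π/7·x), and each of sin², cos² integrates to L/2 = 7/4 over (0, 7/2).
∫_0^7/2 u² dx = 7, so ||u||_L² = sqrt(7).
∫_0^7/2 (u')² dx = 36*π^2/7, so ||u'||_L² = 6*sqrt(7)*π/7.
Ratio ||u||_L² / ||u'||_L² = 7/(6*π).
Sharp Poincaré constant on H^1_0(0, 7/2) is C_P = L/π = 7/(2*π), achieved by sin(2*π/7·x).
This is the k = 3 harmonic; the ratio L/(kπ) is strictly less than C_P = L/π, consistent with the sharp inequality ||u||_L² ≤ C_P ||u'||_L².


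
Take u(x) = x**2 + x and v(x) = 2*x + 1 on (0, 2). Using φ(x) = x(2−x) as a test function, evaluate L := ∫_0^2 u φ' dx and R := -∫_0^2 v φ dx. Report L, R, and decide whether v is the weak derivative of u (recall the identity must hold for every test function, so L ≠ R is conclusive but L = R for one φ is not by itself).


LHS = -4, RHS = -4. Yes, v = u' weakly.

u(x) = x**2 + x, classical derivative u'(x) = 2*x + 1.
φ(x) = x(2−x), so φ'(x) = 2 - 2*x.
Note φ(0) = φ(2) = 0, so the boundary term u·φ vanishes.
LHS = ∫_0^2 u(x) φ'(x) dx = ∫_0^2 (-2*x^3 + 2*x) dx. Term by term:
  ∫_0^2 -2*x^3 dx = -8;  ∫_0^2 2*x dx = 4.
Sum: -8 + 4 = -4.
So LHS = -4.
∫_0^2 v(x) φ(x) dx = ∫_0^2 (-2*x^3 + 3*x^2 + 2*x) dx. Term by term:
  ∫_0^2 -2*x^3 dx = -8;  ∫_0^2 3*x^2 dx = 8;  ∫_0^2 2*x dx = 4.
Sum: -8 + 8 + 4 = 4.
So RHS = -∫_0^2 v(x) φ(x) dx = -4.
LHS = RHS, so the identity holds for this test φ.
Moreover u is smooth here and v(x) = u'(x) = 2*x + 1 pointwise, so the identity holds for every test function. Hence v is the weak derivative of u.


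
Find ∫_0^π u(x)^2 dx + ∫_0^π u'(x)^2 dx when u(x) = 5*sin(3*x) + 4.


||u||_{H^1(0,π)}^2 = 80/3 + 141*π

u'(x) = 15*cos(3*x).
Expand u² and (u')² and integrate term by term on (0, π), using: for integers n ≥ 1, ∫_0^π sin²(nx) dx = ∫_0^π cos²(nx) dx = π/2; for n ≠ n', ∫_0^π sin(nx)sin(n'x) dx = ∫_0^π cos(nx)cos(n'x) dx = 0; and by product-to-sum, ∫_0^π sin(nx)cos(n'x) dx = ½∫_0^π [sin((n+n')x) + sin((n−n')x)] dx, which is 0 when n+n' is even and 2n/(n²−n'²) when n+n' is odd (it need not vanish on (0, π)). For the constant mode: ∫_0^π 1 dx = π, ∫_0^π cos(nx) dx = 0, ∫_0^π sin(nx) dx = (1−(−1)^n)/n.
  u² squared terms: (4)²·∫1 dx = 16·π = 16*π;  (5)²·∫sin(3x)² dx = 25·π/2 = 25*π/2.
  u² cross terms: 2·(4)·(5)·∫1·sin(3x) dx = 40·(2/3) = 80/3.
  So ∫_0^π u² dx = 16*π + 25*π/2 + 80/3 = 80/3 + 57*π/2.
  (u')² squared terms: (15)²·∫cos(3x)² dx = 225·π/2 = 225*π/2.
  So ∫_0^π (u')² dx = 225*π/2.
||u||_{H^1}^2 = (80/3 + 57*π/2) + (225*π/2) = 80/3 + 141*π.


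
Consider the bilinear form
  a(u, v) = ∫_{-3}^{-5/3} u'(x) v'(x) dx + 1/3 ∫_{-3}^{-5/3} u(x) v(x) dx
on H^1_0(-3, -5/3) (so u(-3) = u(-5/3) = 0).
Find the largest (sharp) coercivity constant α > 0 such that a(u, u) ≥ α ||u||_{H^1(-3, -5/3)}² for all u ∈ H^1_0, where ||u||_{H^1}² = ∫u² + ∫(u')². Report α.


α = (16 + 27*π^2)/(3*(16 + 9*π^2))

Coercivity of a(·,·) on H^1_0(-3, -5/3) means a(u, u) ≥ α ||u||_{H^1}² for every u ∈ H^1_0.
The interval has length L = 4/3, and Poincaré/coercivity depend only on L. Here a(u, u) = ∫(u')² + (1/3)·∫u².
Here 0 < c = 1/3 < 1. The condition a(u,u) ≥ α||u||_{H^1}² reads (1−α)∫(u')² ≥ (α−c)∫u². Any admissible α is ≤ 1 (rapidly oscillating u have ∫u²/∫(u')² → 0), and α = 1 would force 0 ≥ (1−c)∫u², impossible since c < 1; so 1−α > 0. By the sharp Poincaré inequality on H^1_0 of an interval of length L, ∫(u')² ≥ (π/L)²∫u² with equality for the first sine mode sin(π(x−x₀)/L) (x₀ the left endpoint), so the inequality holds for all u iff (1−α)(π/L)² ≥ α − c, i.e. α ≤ ((π/L)² + c)/((π/L)² + 1) = (1 + c(L/π)²)/(1 + (L/π)²). With (π/L)² = 9*π^2/16 and c = 1/3, the largest admissible constant is α = ((π/L)² + c)/((π/L)² + 1).
Simplifying, α = (16 + 27*π^2)/(3*(16 + 9*π^2)).


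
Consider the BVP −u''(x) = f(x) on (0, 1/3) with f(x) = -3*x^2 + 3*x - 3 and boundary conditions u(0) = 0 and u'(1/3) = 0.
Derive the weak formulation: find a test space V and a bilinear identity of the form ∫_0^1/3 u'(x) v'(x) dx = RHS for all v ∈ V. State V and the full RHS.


V = {v ∈ H^1(0, 1/3) : v(0) = 0} (test functions vanish at x = 0 where u is specified); weak form: ∫_0^1/3 u'v' dx = ∫_0^1/3 (-3*x^2 + 3*x - 3) v dx for all v ∈ V.

Multiply both sides by a test function v and integrate from 0 to 1/3:
  ∫_0^1/3 −u''(x) v(x) dx = ∫_0^1/3 f(x) v(x) dx.
Integrate the LHS by parts once:
  ∫_0^1/3 −u'' v dx = −[u'(x) v(x)]_0^1/3 + ∫_0^1/3 u'(x) v'(x) dx.
Thus ∫_0^1/3 u'(x) v'(x) dx = ∫_0^1/3 f(x) v(x) dx + [u'(x) v(x)]_0^1/3.
Choose V so that boundary terms are either known or forced to vanish.
Mixed BC: u(0) = 0 (Dirichlet) and u'(1/3) = 0 (Neumann). Define V = {v ∈ H^1(0, 1/3) : v(0) = 0}. Then [u' v]_0^1/3 = u'(1/3)·v(1/3) − u'(0)·0 = 0.
Weak formulation: find u (satisfying any essential BC) such that ∫_0^1/3 u'(x) v'(x) dx = ∫_0^1/3 f v dx for all v ∈ V (Dirichlet at 0 absorbed into V; the Neumann datum at x = 1/3 is zero, so no boundary term remains).
Substituting f(x) = -3*x^2 + 3*x - 3, the right-hand side is ∫_0^1/3 (-3*x^2 + 3*x - 3) v dx.


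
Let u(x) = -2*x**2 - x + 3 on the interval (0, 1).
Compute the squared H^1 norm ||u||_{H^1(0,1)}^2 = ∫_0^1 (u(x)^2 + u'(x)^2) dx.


||u||_{H^1}^2 = 217/15

The H^1 norm (squared) on an interval (0, L) is
  ||u||_{H^1}^2 = ∫_0^L u(x)^2 dx + ∫_0^L u'(x)^2 dx.
Compute u'(x) = -4*x - 1.
Then u(x)^2 = 4*x**4 + 4*x**3 - 11*x**2 - 6*x + 9 and u'(x)^2 = 16*x**2 + 8*x + 1.
Integrate each monomial from 0 to 1 using ∫_0^1 c·x^n dx = c·1^(n+1)/(n+1):
  ∫_0^1 u(x)^2 dx = ∫_0^1 (4*x^4 + 4*x^3 - 11*x^2 - 6*x + 9) dx. Term by term:
    ∫_0^1 4*x^4 dx = 4/5;  ∫_0^1 4*x^3 dx = 1;  ∫_0^1 -11*x^2 dx = -11/3;
    ∫_0^1 -6*x dx = -3;  ∫_0^1 9 dx = 9.
  Sum: 4/5 + 1 − 11/3 − 3 + 9 = 62/15.
  ∫_0^1 u'(x)^2 dx = ∫_0^1 (16*x^2 + 8*x + 1) dx. Term by term:
    ∫_0^1 16*x^2 dx = 16/3;  ∫_0^1 8*x dx = 4;  ∫_0^1 1 dx = 1.
  Sum: 16/3 + 4 + 1 = 31/3.
Adding: ||u||_{H^1}^2 = 62/15 + 31/3 = 217/15.


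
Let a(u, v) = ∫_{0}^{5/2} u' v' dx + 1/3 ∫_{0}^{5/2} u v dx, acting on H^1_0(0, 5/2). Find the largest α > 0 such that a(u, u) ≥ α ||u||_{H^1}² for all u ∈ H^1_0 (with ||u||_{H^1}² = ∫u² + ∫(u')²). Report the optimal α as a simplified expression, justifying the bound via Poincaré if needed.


α = (25 + 12*π^2)/(3*(25 + 4*π^2))

Coercivity of a(·,·) on H^1_0(0, 5/2) means a(u, u) ≥ α ||u||_{H^1}² for every u ∈ H^1_0.
The interval has length L = 5/2, and Poincaré/coercivity depend only on L. Here a(u, u) = ∫(u')² + (1/3)·∫u².
Here 0 < c = 1/3 < 1. The condition a(u,u) ≥ α||u||_{H^1}² reads (1−α)∫(u')² ≥ (α−c)∫u². Any admissible α is ≤ 1 (rapidly oscillating u have ∫u²/∫(u')² → 0), and α = 1 would force 0 ≥ (1−c)∫u², impossible since c < 1; so 1−α > 0. By the sharp Poincaré inequality on H^1_0 of an interval of length L, ∫(u')² ≥ (π/L)²∫u² with equality for the first sine mode sin(π(x−x₀)/L) (x₀ the left endpoint), so the inequality holds for all u iff (1−α)(π/L)² ≥ α − c, i.e. α ≤ ((π/L)² + c)/((π/L)² + 1) = (1 + c(L/π)²)/(1 + (L/π)²). With (π/L)² = 4*π^2/25 and c = 1/3, the largest admissible constant is α = ((π/L)² + c)/((π/L)² + 1).
Simplifying, α = (25 + 12*π^2)/(3*(25 + 4*π^2)).


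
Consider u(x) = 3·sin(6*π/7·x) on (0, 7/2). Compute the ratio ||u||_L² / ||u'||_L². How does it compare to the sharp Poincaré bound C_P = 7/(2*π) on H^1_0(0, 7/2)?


||u||_L² / ||u'||_L² = 7/(6*π) < C_P = 7/(2*π).

u(x) = 3·sin(6*π/7·x), so u'(x) = 18*π*cos(6*π*x/7)/7.
Writing u(x) = A·sin(kπx/L) with A = 3 and k = 3, use ∫_0^L sin²(kπx/L) dx = L/2 and ∫_0^L cos²(kπx/L) dx = L/2.
u² = 9·sin²(6*π/7·x) and (u')² = 324*π^2/49·cos²(6*π/7·x), and each of sin², cos² integrates to L/2 = 7/4 over (0, 7/2).
∫_0^7/2 u² dx = 63/4, so ||u||_L² = 3*sqrt(7)/2.
∫_0^7/2 (u')² dx = 81*π^2/7, so ||u'||_L² = 9*sqrt(7)*π/7.
Ratio ||u||_L² / ||u'||_L² = 7/(6*π).
Sharp Poincaré constant on H^1_0(0, 7/2) is C_P = L/π = 7/(2*π), achieved by sin(2*π/7·x).
This is the k = 3 harmonic; the ratio L/(kπ) is strictly less than C_P = L/π, consistent with the sharp inequality ||u||_L² ≤ C_P ||u'||_L².


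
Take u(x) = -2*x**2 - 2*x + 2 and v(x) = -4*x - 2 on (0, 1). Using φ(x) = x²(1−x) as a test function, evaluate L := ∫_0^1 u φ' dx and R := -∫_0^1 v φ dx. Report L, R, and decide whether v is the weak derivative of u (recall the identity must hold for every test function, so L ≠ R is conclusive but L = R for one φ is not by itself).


LHS = 11/30, RHS = 11/30. Yes, v = u' weakly.

u(x) = -2*x**2 - 2*x + 2, classical derivative u'(x) = -4*x - 2.
φ(x) = x²(1−x), so φ'(x) = x*(2 - 3*x).
Note φ(0) = φ(1) = 0, so the boundary term u·φ vanishes.
LHS = ∫_0^1 u(x) φ'(x) dx = ∫_0^1 (6*x^4 + 2*x^3 - 10*x^2 + 4*x) dx. Term by term:
  ∫_0^1 6*x^4 dx = 6/5;  ∫_0^1 2*x^3 dx = 1/2;  ∫_0^1 -10*x^2 dx = -10/3;
  ∫_0^1 4*x dx = 2.
Sum: 6/5 + 1/2 − 10/3 + 2 = 11/30.
So LHS = 11/30.
∫_0^1 v(x) φ(x) dx = ∫_0^1 (4*x^4 - 2*x^3 - 2*x^2) dx. Term by term:
  ∫_0^1 4*x^4 dx = 4/5;  ∫_0^1 -2*x^3 dx = -1/2;  ∫_0^1 -2*x^2 dx = -2/3.
Sum: 4/5 − 1/2 − 2/3 = -11/30.
So RHS = -∫_0^1 v(x) φ(x) dx = 11/30.
LHS = RHS, so the identity holds for this test φ.
Moreover u is smooth here and v(x) = u'(x) = -4*x - 2 pointwise, so the identity holds for every test function. Hence v is the weak derivative of u.


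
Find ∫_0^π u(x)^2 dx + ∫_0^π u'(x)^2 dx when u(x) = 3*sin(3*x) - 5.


||u||_{H^1(0,π)}^2 = -20 + 70*π

u'(x) = 9*cos(3*x).
Expand u² and (u')² and integrate term by term on (0, π), using: for integers n ≥ 1, ∫_0^π sin²(nx) dx = ∫_0^π cos²(nx) dx = π/2; for n ≠ n', ∫_0^π sin(nx)sin(n'x) dx = ∫_0^π cos(nx)cos(n'x) dx = 0; and by product-to-sum, ∫_0^π sin(nx)cos(n'x) dx = ½∫_0^π [sin((n+n')x) + sin((n−n')x)] dx, which is 0 when n+n' is even and 2n/(n²−n'²) when n+n' is odd (it need not vanish on (0, π)). For the constant mode: ∫_0^π 1 dx = π, ∫_0^π cos(nx) dx = 0, ∫_0^π sin(nx) dx = (1−(−1)^n)/n.
  u² squared terms: (-5)²·∫1 dx = 25·π = 25*π;  (3)²·∫sin(3x)² dx = 9·π/2 = 9*π/2.
  u² cross terms: 2·(-5)·(3)·∫1·sin(3x) dx = -30·(2/3) = -20.
  So ∫_0^π u² dx = 25*π + 9*π/2 − 20 = -20 + 59*π/2.
  (u')² squared terms: (9)²·∫cos(3x)² dx = 81·π/2 = 81*π/2.
  So ∫_0^π (u')² dx = 81*π/2.
||u||_{H^1}^2 = (-20 + 59*π/2) + (81*π/2) = -20 + 70*π.


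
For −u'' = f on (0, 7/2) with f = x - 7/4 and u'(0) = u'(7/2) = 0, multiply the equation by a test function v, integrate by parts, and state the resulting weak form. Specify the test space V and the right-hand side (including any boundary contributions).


V = H^1(0, 7/2) (no boundary constraint on v; u is determined up to an additive constant); weak form: ∫_0^7/2 u'v' dx = ∫_0^7/2 (x - 7/4) v dx for all v ∈ V.

Multiply both sides by a test function v and integrate from 0 to 7/2:
  ∫_0^7/2 −u''(x) v(x) dx = ∫_0^7/2 f(x) v(x) dx.
Integrate the LHS by parts once:
  ∫_0^7/2 −u'' v dx = −[u'(x) v(x)]_0^7/2 + ∫_0^7/2 u'(x) v'(x) dx.
Thus ∫_0^7/2 u'(x) v'(x) dx = ∫_0^7/2 f(x) v(x) dx + [u'(x) v(x)]_0^7/2.
Choose V so that boundary terms are either known or forced to vanish.
u has homogeneous Neumann: u'(0) = u'(7/2) = 0. So [u' v]_0^7/2 = 0·v(7/2) − 0·v(0) = 0 for any v; take V = H^1(0, 7/2).
Weak formulation: find u (satisfying any essential BC) such that ∫_0^7/2 u'(x) v'(x) dx = ∫_0^7/2 f v dx for all v ∈ V (homogeneous Neumann, so boundary terms vanish).
Substituting f(x) = x - 7/4, the right-hand side is ∫_0^7/2 (x - 7/4) v dx.
Compatibility check (pure Neumann): taking v ≡ 1 ∈ V gives 0 = ∫_0^7/2 f dx + (0) − (0), i.e. ∫_0^7/2 f dx must equal u'(0) − u'(7/2) = 0. Indeed ∫_0^7/2 (x - 7/4) dx = 0, so the data are compatible. The solution is then unique only up to an additive constant (fix it e.g. by requiring ∫_0^7/2 u dx = 0).


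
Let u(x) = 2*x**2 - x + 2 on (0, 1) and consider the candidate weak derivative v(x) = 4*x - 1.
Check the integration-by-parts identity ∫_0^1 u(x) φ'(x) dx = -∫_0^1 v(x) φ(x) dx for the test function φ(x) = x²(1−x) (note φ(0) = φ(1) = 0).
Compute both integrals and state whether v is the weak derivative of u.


LHS = -7/60, RHS = -7/60. Yes, v = u' weakly.

u(x) = 2*x**2 - x + 2, classical derivative u'(x) = 4*x - 1.
φ(x) = x²(1−x), so φ'(x) = x*(2 - 3*x).
Note φ(0) = φ(1) = 0, so the boundary term u·φ vanishes.
LHS = ∫_0^1 u(x) φ'(x) dx = ∫_0^1 (-6*x^4 + 7*x^3 - 8*x^2 + 4*x) dx. Term by term:
  ∫_0^1 -6*x^4 dx = -6/5;  ∫_0^1 7*x^3 dx = 7/4;  ∫_0^1 -8*x^2 dx = -8/3;
  ∫_0^1 4*x dx = 2.
Sum: -6/5 + 7/4 − 8/3 + 2 = -7/60.
So LHS = -7/60.
∫_0^1 v(x) φ(x) dx = ∫_0^1 (-4*x^4 + 5*x^3 - x^2) dx. Term by term:
  ∫_0^1 -4*x^4 dx = -4/5;  ∫_0^1 5*x^3 dx = 5/4;  ∫_0^1 -x^2 dx = -1/3.
Sum: -4/5 + 5/4 − 1/3 = 7/60.
So RHS = -∫_0^1 v(x) φ(x) dx = -7/60.
LHS = RHS, so the identity holds for this test φ.
Moreover u is smooth here and v(x) = u'(x) = 4*x - 1 pointwise, so the identity holds for every test function. Hence v is the weak derivative of u.


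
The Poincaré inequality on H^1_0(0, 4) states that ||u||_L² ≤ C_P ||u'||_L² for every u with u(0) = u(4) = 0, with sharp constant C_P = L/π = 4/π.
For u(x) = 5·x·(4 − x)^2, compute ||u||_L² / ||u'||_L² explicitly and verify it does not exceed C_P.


||u||_L² / ||u'||_L² = 2*sqrt(14)/7 < C_P = 4/π.

u(x) = 5·x·(4 − x)^2, so u'(x) = 5*(x - 4)*(3*x - 4).
u(x) = 5·x·(4 − x)^2 vanishes at x = 0 and x = 4, so u ∈ H^1_0(0, 4). Differentiate via the product rule and integrate the resulting polynomials term by term.
  ∫_0^4 u² dx = ∫_0^4 (25*x^6 - 400*x^5 + 2400*x^4 - 6400*x^3 + 6400*x^2) dx. Term by term:
    ∫_0^4 25*x^6 dx = 409600/7;  ∫_0^4 -400*x^5 dx = -819200/3;  ∫_0^4 2400*x^4 dx = 491520;
    ∫_0^4 -6400*x^3 dx = -409600;  ∫_0^4 6400*x^2 dx = 409600/3.
  Sum: 409600/7 − 819200/3 + 491520 − 409600 + 409600/3 = 81920/21.
  ∫_0^4 (u')² dx = ∫_0^4 (225*x^4 - 2400*x^3 + 8800*x^2 - 12800*x + 6400) dx. Term by term:
    ∫_0^4 225*x^4 dx = 46080;  ∫_0^4 -2400*x^3 dx = -153600;  ∫_0^4 8800*x^2 dx = 563200/3;
    ∫_0^4 -12800*x dx = -102400;  ∫_0^4 6400 dx = 25600.
  Sum: 46080 − 153600 + 563200/3 − 102400 + 25600 = 10240/3.
∫_0^4 u² dx = 81920/21, so ||u||_L² = 128*sqrt(105)/21.
∫_0^4 (u')² dx = 10240/3, so ||u'||_L² = 32*sqrt(30)/3.
Ratio ||u||_L² / ||u'||_L² = 2*sqrt(14)/7.
Sharp Poincaré constant on H^1_0(0, 4) is C_P = L/π = 4/π, achieved by sin(π/4·x).
A polynomial bump cannot attain the sharp Poincaré constant (only the first sine eigenfunction does), so the ratio is strictly less than C_P, consistent with ||u||_L² ≤ C_P ||u'||_L².


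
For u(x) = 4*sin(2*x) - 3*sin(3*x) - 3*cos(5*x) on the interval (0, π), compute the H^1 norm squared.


||u||_{H^1(0,π)}^2 = 832/7 + 202*π

u'(x) = 15*sin(5*x) + 8*cos(2*x) - 9*cos(3*x).
Expand u² and (u')² and integrate term by term on (0, π), using: for integers n ≥ 1, ∫_0^π sin²(nx) dx = ∫_0^π cos²(nx) dx = π/2; for n ≠ n', ∫_0^π sin(nx)sin(n'x) dx = ∫_0^π cos(nx)cos(n'x) dx = 0; and by product-to-sum, ∫_0^π sin(nx)cos(n'x) dx = ½∫_0^π [sin((n+n')x) + sin((n−n')x)] dx, which is 0 when n+n' is even and 2n/(n²−n'²) when n+n' is odd (it need not vanish on (0, π)).
  u² squared terms: (-3)²·∫cos(5x)² dx = 9·π/2 = 9*π/2;  (-3)²·∫sin(3x)² dx = 9·π/2 = 9*π/2;  (4)²·∫sin(2x)² dx = 16·π/2 = 8*π.
  u² cross terms: 2·(-3)·(-3)·∫cos(5x)·sin(3x) dx = 18·(0) = 0;  2·(-3)·(4)·∫cos(5x)·sin(2x) dx = -24·(-4/21) = 32/7;  2·(-3)·(4)·∫sin(3x)·sin(2x) dx = -24·(0) = 0.
  So ∫_0^π u² dx = 9*π/2 + 9*π/2 + 8*π + 0 + 32/7 + 0 = 32/7 + 17*π.
  (u')² squared terms: (-9)²·∫cos(3x)² dx = 81·π/2 = 81*π/2;  (8)²·∫cos(2x)² dx = 64·π/2 = 32*π;  (15)²·∫sin(5x)² dx = 225·π/2 = 225*π/2.
  (u')² cross terms: 2·(-9)·(8)·∫cos(3x)·cos(2x) dx = -144·(0) = 0;  2·(-9)·(15)·∫cos(3x)·sin(5x) dx = -270·(0) = 0;  2·(8)·(15)·∫cos(2x)·sin(5x) dx = 240·(10/21) = 800/7.
  So ∫_0^π (u')² dx = 81*π/2 + 32*π + 225*π/2 + 0 + 0 + 800/7 = 800/7 + 185*π.
||u||_{H^1}^2 = (32/7 + 17*π) + (800/7 + 185*π) = 832/7 + 202*π.


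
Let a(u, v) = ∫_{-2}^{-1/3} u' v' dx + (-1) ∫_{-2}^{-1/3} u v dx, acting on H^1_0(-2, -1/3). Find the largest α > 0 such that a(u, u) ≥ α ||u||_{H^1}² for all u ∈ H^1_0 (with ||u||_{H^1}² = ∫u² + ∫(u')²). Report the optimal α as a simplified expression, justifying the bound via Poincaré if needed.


α = (-25 + 9*π^2)/(25 + 9*π^2)

Coercivity of a(·,·) on H^1_0(-2, -1/3) means a(u, u) ≥ α ||u||_{H^1}² for every u ∈ H^1_0.
The interval has length L = 5/3, and Poincaré/coercivity depend only on L. Here a(u, u) = ∫(u')² + (-1)·∫u².
Here c = -1 < 0 with |c| < (π/L)² = 9*π^2/25, so coercivity still holds. The condition a(u,u) ≥ α||u||_{H^1}² reads (1−α)∫(u')² ≥ (α−c)∫u². Any admissible α is ≤ 1 (rapidly oscillating u have ∫u²/∫(u')² → 0), and α = 1 would force 0 ≥ (1−c)∫u², impossible since c < 1; so 1−α > 0. By the sharp Poincaré inequality on H^1_0 of an interval of length L, ∫(u')² ≥ (π/L)²∫u² with equality for the first sine mode sin(π(x−x₀)/L) (x₀ the left endpoint), so the inequality holds for all u iff (1−α)(π/L)² ≥ α − c, i.e. α ≤ ((π/L)² + c)/((π/L)² + 1) = (1 + c(L/π)²)/(1 + (L/π)²). (Direct route, valid since c ≤ 0: Poincaré gives c∫u² ≥ c(L/π)²∫(u')², so a(u,u) ≥ (1 + c(L/π)²)∫(u')², while ||u||_{H^1}² ≤ (1 + (L/π)²)∫(u')²; dividing yields the same α.) With (π/L)² = 9*π^2/25 and c = -1, the largest admissible constant is α = ((π/L)² + c)/((π/L)² + 1).
Simplifying, α = (-25 + 9*π^2)/(25 + 9*π^2).


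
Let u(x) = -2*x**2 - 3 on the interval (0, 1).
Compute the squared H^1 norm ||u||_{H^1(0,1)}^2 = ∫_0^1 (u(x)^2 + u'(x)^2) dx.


||u||_{H^1}^2 = 287/15

The H^1 norm (squared) on an interval (0, L) is
  ||u||_{H^1}^2 = ∫_0^L u(x)^2 dx + ∫_0^L u'(x)^2 dx.
Compute u'(x) = -4*x.
Then u(x)^2 = 4*x**4 + 12*x**2 + 9 and u'(x)^2 = 16*x**2.
Integrate each monomial from 0 to 1 using ∫_0^1 c·x^n dx = c·1^(n+1)/(n+1):
  ∫_0^1 u(x)^2 dx = ∫_0^1 (4*x^4 + 12*x^2 + 9) dx. Term by term:
    ∫_0^1 4*x^4 dx = 4/5;  ∫_0^1 12*x^2 dx = 4;  ∫_0^1 9 dx = 9.
  Sum: 4/5 + 4 + 9 = 69/5.
  ∫_0^1 u'(x)^2 dx = ∫_0^1 (16*x^2) dx. Term by term:
    ∫_0^1 16*x^2 dx = 16/3.
Adding: ||u||_{H^1}^2 = 69/5 + 16/3 = 287/15.


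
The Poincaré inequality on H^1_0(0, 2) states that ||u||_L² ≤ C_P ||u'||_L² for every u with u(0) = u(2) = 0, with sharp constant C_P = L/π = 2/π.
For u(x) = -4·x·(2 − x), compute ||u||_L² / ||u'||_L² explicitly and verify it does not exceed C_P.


||u||_L² / ||u'||_L² = sqrt(10)/5 < C_P = 2/π.

u(x) = -4·x·(2 − x), so u'(x) = 8*x - 8.
u(x) = -4·x·(2 − x) vanishes at x = 0 and x = 2, so u ∈ H^1_0(0, 2). Differentiate via the product rule and integrate the resulting polynomials term by term.
  ∫_0^2 u² dx = ∫_0^2 (16*x^4 - 64*x^3 + 64*x^2) dx. Term by term:
    ∫_0^2 16*x^4 dx = 512/5;  ∫_0^2 -64*x^3 dx = -256;  ∫_0^2 64*x^2 dx = 512/3.
  Sum: 512/5 − 256 + 512/3 = 256/15.
  ∫_0^2 (u')² dx = ∫_0^2 (64*x^2 - 128*x + 64) dx. Term by term:
    ∫_0^2 64*x^2 dx = 512/3;  ∫_0^2 -128*x dx = -256;  ∫_0^2 64 dx = 128.
  Sum: 512/3 − 256 + 128 = 128/3.
∫_0^2 u² dx = 256/15, so ||u||_L² = 16*sqrt(15)/15.
∫_0^2 (u')² dx = 128/3, so ||u'||_L² = 8*sqrt(6)/3.
Ratio ||u||_L² / ||u'||_L² = sqrt(10)/5.
Sharp Poincaré constant on H^1_0(0, 2) is C_P = L/π = 2/π, achieved by sin(π/2·x).
A polynomial bump cannot attain the sharp Poincaré constant (only the first sine eigenfunction does), so the ratio is strictly less than C_P, consistent with ||u||_L² ≤ C_P ||u'||_L².


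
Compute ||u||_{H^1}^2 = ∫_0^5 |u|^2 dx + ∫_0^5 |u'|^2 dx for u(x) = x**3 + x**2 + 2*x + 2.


||u||_{H^1}^2 = 619165/21

The H^1 norm (squared) on an interval (0, L) is
  ||u||_{H^1}^2 = ∫_0^L u(x)^2 dx + ∫_0^L u'(x)^2 dx.
Compute u'(x) = 3*x**2 + 2*x + 2.
Then u(x)^2 = x**6 + 2*x**5 + 5*x**4 + 8*x**3 + 8*x**2 + 8*x + 4 and u'(x)^2 = 9*x**4 + 12*x**3 + 16*x**2 + 8*x + 4.
Integrate each monomial from 0 to 5 using ∫_0^5 c·x^n dx = c·5^(n+1)/(n+1):
  ∫_0^5 u(x)^2 dx = ∫_0^5 (x^6 + 2*x^5 + 5*x^4 + 8*x^3 + 8*x^2 + 8*x + 4) dx. Term by term:
    ∫_0^5 x^6 dx = 78125/7;  ∫_0^5 2*x^5 dx = 15625/3;  ∫_0^5 5*x^4 dx = 3125;
    ∫_0^5 8*x^3 dx = 1250;  ∫_0^5 8*x^2 dx = 1000/3;  ∫_0^5 8*x dx = 100;
    ∫_0^5 4 dx = 20.
  Sum: 78125/7 + 15625/3 + 3125 + 1250 + 1000/3 + 100 + 20 = 445145/21.
  ∫_0^5 u'(x)^2 dx = ∫_0^5 (9*x^4 + 12*x^3 + 16*x^2 + 8*x + 4) dx. Term by term:
    ∫_0^5 9*x^4 dx = 5625;  ∫_0^5 12*x^3 dx = 1875;  ∫_0^5 16*x^2 dx = 2000/3;
    ∫_0^5 8*x dx = 100;  ∫_0^5 4 dx = 20.
  Sum: 5625 + 1875 + 2000/3 + 100 + 20 = 24860/3.
Adding: ||u||_{H^1}^2 = 445145/21 + 24860/3 = 619165/21.


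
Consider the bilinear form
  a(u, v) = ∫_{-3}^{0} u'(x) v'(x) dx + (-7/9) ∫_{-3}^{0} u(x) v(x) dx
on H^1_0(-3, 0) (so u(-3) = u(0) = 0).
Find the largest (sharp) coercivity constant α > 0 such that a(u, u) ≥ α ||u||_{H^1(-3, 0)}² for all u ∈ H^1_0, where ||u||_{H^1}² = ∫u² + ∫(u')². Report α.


α = (-7 + π^2)/(9 + π^2)

Coercivity of a(·,·) on H^1_0(-3, 0) means a(u, u) ≥ α ||u||_{H^1}² for every u ∈ H^1_0.
The interval has length L = 3, and Poincaré/coercivity depend only on L. Here a(u, u) = ∫(u')² + (-7/9)·∫u².
Here c = -7/9 < 0 with |c| < (π/L)² = π^2/9, so coercivity still holds. The condition a(u,u) ≥ α||u||_{H^1}² reads (1−α)∫(u')² ≥ (α−c)∫u². Any admissible α is ≤ 1 (rapidly oscillating u have ∫u²/∫(u')² → 0), and α = 1 would force 0 ≥ (1−c)∫u², impossible since c < 1; so 1−α > 0. By the sharp Poincaré inequality on H^1_0 of an interval of length L, ∫(u')² ≥ (π/L)²∫u² with equality for the first sine mode sin(π(x−x₀)/L) (x₀ the left endpoint), so the inequality holds for all u iff (1−α)(π/L)² ≥ α − c, i.e. α ≤ ((π/L)² + c)/((π/L)² + 1) = (1 + c(L/π)²)/(1 + (L/π)²). (Direct route, valid since c ≤ 0: Poincaré gives c∫u² ≥ c(L/π)²∫(u')², so a(u,u) ≥ (1 + c(L/π)²)∫(u')², while ||u||_{H^1}² ≤ (1 + (L/π)²)∫(u')²; dividing yields the same α.) With (π/L)² = π^2/9 and c = -7/9, the largest admissible constant is α = ((π/L)² + c)/((π/L)² + 1).
Simplifying, α = (-7 + π^2)/(9 + π^2).


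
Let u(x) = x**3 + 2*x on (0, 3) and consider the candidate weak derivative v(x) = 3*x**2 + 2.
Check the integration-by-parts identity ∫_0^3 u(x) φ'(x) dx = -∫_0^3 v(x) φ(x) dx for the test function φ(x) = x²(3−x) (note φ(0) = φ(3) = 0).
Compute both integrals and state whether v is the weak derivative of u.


LHS = -432/5, RHS = -432/5. Yes, v = u' weakly.

u(x) = x**3 + 2*x, classical derivative u'(x) = 3*x**2 + 2.
φ(x) = x²(3−x), so φ'(x) = 3*x*(2 - x).
Note φ(0) = φ(3) = 0, so the boundary term u·φ vanishes.
LHS = ∫_0^3 u(x) φ'(x) dx = ∫_0^3 (-3*x^5 + 6*x^4 - 6*x^3 + 12*x^2) dx. Term by term:
  ∫_0^3 -3*x^5 dx = -729/2;  ∫_0^3 6*x^4 dx = 1458/5;  ∫_0^3 -6*x^3 dx = -243/2;
  ∫_0^3 12*x^2 dx = 108.
Sum: -729/2 + 1458/5 − 243/2 + 108 = -432/5.
So LHS = -432/5.
∫_0^3 v(x) φ(x) dx = ∫_0^3 (-3*x^5 + 9*x^4 - 2*x^3 + 6*x^2) dx. Term by term:
  ∫_0^3 -3*x^5 dx = -729/2;  ∫_0^3 9*x^4 dx = 2187/5;  ∫_0^3 -2*x^3 dx = -81/2;
  ∫_0^3 6*x^2 dx = 54.
Sum: -729/2 + 2187/5 − 81/2 + 54 = 432/5.
So RHS = -∫_0^3 v(x) φ(x) dx = -432/5.
LHS = RHS, so the identity holds for this test φ.
Moreover u is smooth here and v(x) = u'(x) = 3*x**2 + 2 pointwise, so the identity holds for every test function. Hence v is the weak derivative of u.


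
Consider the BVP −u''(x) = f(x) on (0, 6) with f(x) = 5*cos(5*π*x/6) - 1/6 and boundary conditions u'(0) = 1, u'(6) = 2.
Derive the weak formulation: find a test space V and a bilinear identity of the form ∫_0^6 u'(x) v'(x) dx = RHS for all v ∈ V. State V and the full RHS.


V = H^1(0, 6) (v unrestricted at boundary; u is determined up to an additive constant); weak form: ∫_0^6 u'v' dx = ∫_0^6 (5*cos(5*π*x/6) - 1/6) v dx + 2·v(6) − v(0) for all v ∈ V.

Multiply both sides by a test function v and integrate from 0 to 6:
  ∫_0^6 −u''(x) v(x) dx = ∫_0^6 f(x) v(x) dx.
Integrate the LHS by parts once:
  ∫_0^6 −u'' v dx = −[u'(x) v(x)]_0^6 + ∫_0^6 u'(x) v'(x) dx.
Thus ∫_0^6 u'(x) v'(x) dx = ∫_0^6 f(x) v(x) dx + [u'(x) v(x)]_0^6.
Choose V so that boundary terms are either known or forced to vanish.
u has inhomogeneous Neumann u'(0) = 1, u'(6) = 2. [u' v]_0^6 = (2)·v(6) − (1)·v(0) = 2·v(6) − v(0). Take V = H^1(0, 6); boundary term becomes part of RHS.
Weak formulation: find u (satisfying any essential BC) such that ∫_0^6 u'(x) v'(x) dx = ∫_0^6 f v dx + 2·v(6) − v(0) for all v ∈ V (Neumann data are natural BCs: they enter the RHS as boundary terms).
Substituting f(x) = 5*cos(5*π*x/6) - 1/6, the right-hand side is ∫_0^6 (5*cos(5*π*x/6) - 1/6) v dx + 2·v(6) − v(0).
Compatibility check (pure Neumann): taking v ≡ 1 ∈ V gives 0 = ∫_0^6 f dx + (2) − (1), i.e. ∫_0^6 f dx must equal u'(0) − u'(6) = -1. Indeed ∫_0^6 (5*cos(5*π*x/6) - 1/6) dx = -1, so the data are compatible. The solution is then unique only up to an additive constant (fix it e.g. by requiring ∫_0^6 u dx = 0).


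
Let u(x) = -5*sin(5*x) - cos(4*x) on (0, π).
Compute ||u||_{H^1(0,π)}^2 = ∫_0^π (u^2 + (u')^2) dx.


||u||_{H^1(0,π)}^2 = 1700/9 + 667*π/2

u'(x) = 4*sin(4*x) - 25*cos(5*x).
Expand u² and (u')² and integrate term by term on (0, π), using: for integers n ≥ 1, ∫_0^π sin²(nx) dx = ∫_0^π cos²(nx) dx = π/2; for n ≠ n', ∫_0^π sin(nx)sin(n'x) dx = ∫_0^π cos(nx)cos(n'x) dx = 0; and by product-to-sum, ∫_0^π sin(nx)cos(n'x) dx = ½∫_0^π [sin((n+n')x) + sin((n−n')x)] dx, which is 0 when n+n' is even and 2n/(n²−n'²) when n+n' is odd (it need not vanish on (0, π)).
  u² squared terms: (-1)²·∫cos(4x)² dx = 1·π/2 = π/2;  (-5)²·∫sin(5x)² dx = 25·π/2 = 25*π/2.
  u² cross terms: 2·(-1)·(-5)·∫cos(4x)·sin(5x) dx = 10·(10/9) = 100/9.
  So ∫_0^π u² dx = π/2 + 25*π/2 + 100/9 = 100/9 + 13*π.
  (u')² squared terms: (-25)²·∫cos(5x)² dx = 625·π/2 = 625*π/2;  (4)²·∫sin(4x)² dx = 16·π/2 = 8*π.
  (u')² cross terms: 2·(-25)·(4)·∫cos(5x)·sin(4x) dx = -200·(-8/9) = 1600/9.
  So ∫_0^π (u')² dx = 625*π/2 + 8*π + 1600/9 = 1600/9 + 641*π/2.
||u||_{H^1}^2 = (100/9 + 13*π) + (1600/9 + 641*π/2) = 1700/9 + 667*π/2.


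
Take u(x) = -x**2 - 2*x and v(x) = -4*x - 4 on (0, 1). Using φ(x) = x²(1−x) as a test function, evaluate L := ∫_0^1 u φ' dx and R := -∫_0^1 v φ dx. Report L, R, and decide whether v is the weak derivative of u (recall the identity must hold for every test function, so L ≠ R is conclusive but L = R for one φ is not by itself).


LHS = 4/15, RHS = 8/15. No, v is not the weak derivative of u.

u(x) = -x**2 - 2*x, classical derivative u'(x) = -2*x - 2.
φ(x) = x²(1−x), so φ'(x) = x*(2 - 3*x).
Note φ(0) = φ(1) = 0, so the boundary term u·φ vanishes.
LHS = ∫_0^1 u(x) φ'(x) dx = ∫_0^1 (3*x^4 + 4*x^3 - 4*x^2) dx. Term by term:
  ∫_0^1 3*x^4 dx = 3/5;  ∫_0^1 4*x^3 dx = 1;  ∫_0^1 -4*x^2 dx = -4/3.
Sum: 3/5 + 1 − 4/3 = 4/15.
So LHS = 4/15.
∫_0^1 v(x) φ(x) dx = ∫_0^1 (4*x^4 - 4*x^2) dx. Term by term:
  ∫_0^1 4*x^4 dx = 4/5;  ∫_0^1 -4*x^2 dx = -4/3.
Sum: 4/5 − 4/3 = -8/15.
So RHS = -∫_0^1 v(x) φ(x) dx = 8/15.
LHS − RHS = -4/15 ≠ 0, so the identity fails.
(For a valid weak derivative the identity must hold for EVERY test function, in particular this one. The failure shows v is NOT the weak derivative of u.)
Correct weak derivative would be u'(x) = -2*x - 2.


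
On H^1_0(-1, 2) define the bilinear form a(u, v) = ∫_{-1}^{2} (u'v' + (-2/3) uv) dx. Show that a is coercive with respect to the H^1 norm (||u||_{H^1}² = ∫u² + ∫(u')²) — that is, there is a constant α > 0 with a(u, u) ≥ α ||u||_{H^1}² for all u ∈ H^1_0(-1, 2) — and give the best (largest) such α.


α = (-6 + π^2)/(9 + π^2)

Coercivity of a(·,·) on H^1_0(-1, 2) means a(u, u) ≥ α ||u||_{H^1}² for every u ∈ H^1_0.
The interval has length L = 3, and Poincaré/coercivity depend only on L. Here a(u, u) = ∫(u')² + (-2/3)·∫u².
Here c = -2/3 < 0 with |c| < (π/L)² = π^2/9, so coercivity still holds. The condition a(u,u) ≥ α||u||_{H^1}² reads (1−α)∫(u')² ≥ (α−c)∫u². Any admissible α is ≤ 1 (rapidly oscillating u have ∫u²/∫(u')² → 0), and α = 1 would force 0 ≥ (1−c)∫u², impossible since c < 1; so 1−α > 0. By the sharp Poincaré inequality on H^1_0 of an interval of length L, ∫(u')² ≥ (π/L)²∫u² with equality for the first sine mode sin(π(x−x₀)/L) (x₀ the left endpoint), so the inequality holds for all u iff (1−α)(π/L)² ≥ α − c, i.e. α ≤ ((π/L)² + c)/((π/L)² + 1) = (1 + c(L/π)²)/(1 + (L/π)²). (Direct route, valid since c ≤ 0: Poincaré gives c∫u² ≥ c(L/π)²∫(u')², so a(u,u) ≥ (1 + c(L/π)²)∫(u')², while ||u||_{H^1}² ≤ (1 + (L/π)²)∫(u')²; dividing yields the same α.) With (π/L)² = π^2/9 and c = -2/3, the largest admissible constant is α = ((π/L)² + c)/((π/L)² + 1).
Simplifying, α = (-6 + π^2)/(9 + π^2).


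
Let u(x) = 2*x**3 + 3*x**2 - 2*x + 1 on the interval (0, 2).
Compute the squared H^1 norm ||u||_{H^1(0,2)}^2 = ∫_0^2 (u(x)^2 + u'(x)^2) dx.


||u||_{H^1}^2 = 74194/105

The H^1 norm (squared) on an interval (0, L) is
  ||u||_{H^1}^2 = ∫_0^L u(x)^2 dx + ∫_0^L u'(x)^2 dx.
Compute u'(x) = 6*x**2 + 6*x - 2.
Then u(x)^2 = 4*x**6 + 12*x**5 + x**4 - 8*x**3 + 10*x**2 - 4*x + 1 and u'(x)^2 = 36*x**4 + 72*x**3 + 12*x**2 - 24*x + 4.
Integrate each monomial from 0 to 2 using ∫_0^2 c·x^n dx = c·2^(n+1)/(n+1):
  ∫_0^2 u(x)^2 dx = ∫_0^2 (4*x^6 + 12*x^5 + x^4 - 8*x^3 + 10*x^2 - 4*x + 1) dx. Term by term:
    ∫_0^2 4*x^6 dx = 512/7;  ∫_0^2 12*x^5 dx = 128;  ∫_0^2 x^4 dx = 32/5;
    ∫_0^2 -8*x^3 dx = -32;  ∫_0^2 10*x^2 dx = 80/3;  ∫_0^2 -4*x dx = -8;
    ∫_0^2 1 dx = 2.
  Sum: 512/7 + 128 + 32/5 − 32 + 80/3 − 8 + 2 = 20602/105.
  ∫_0^2 u'(x)^2 dx = ∫_0^2 (36*x^4 + 72*x^3 + 12*x^2 - 24*x + 4) dx. Term by term:
    ∫_0^2 36*x^4 dx = 1152/5;  ∫_0^2 72*x^3 dx = 288;  ∫_0^2 12*x^2 dx = 32;
    ∫_0^2 -24*x dx = -48;  ∫_0^2 4 dx = 8.
  Sum: 1152/5 + 288 + 32 − 48 + 8 = 2552/5.
Adding: ||u||_{H^1}^2 = 20602/105 + 2552/5 = 74194/105.


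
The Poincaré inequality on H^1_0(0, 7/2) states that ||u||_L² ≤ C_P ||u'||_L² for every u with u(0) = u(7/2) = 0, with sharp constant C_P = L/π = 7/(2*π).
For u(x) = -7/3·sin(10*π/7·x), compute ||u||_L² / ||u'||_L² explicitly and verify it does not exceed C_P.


||u||_L² / ||u'||_L² = 7/(10*π) < C_P = 7/(2*π).

u(x) = -7/3·sin(10*π/7·x), so u'(x) = -10*π*cos(10*π*x/7)/3.
Writing u(x) = A·sin(kπx/L) with A = -7/3 and k = 5, use ∫_0^L sin²(kπx/L) dx = L/2 and ∫_0^L cos²(kπx/L) dx = L/2.
u² = 49/9·sin²(10*π/7·x) and (u')² = 100*π^2/9·cos²(10*π/7·x), and each of sin², cos² integrates to L/2 = 7/4 over (0, 7/2).
∫_0^7/2 u² dx = 343/36, so ||u||_L² = 7*sqrt(7)/6.
∫_0^7/2 (u')² dx = 175*π^2/9, so ||u'||_L² = 5*sqrt(7)*π/3.
Ratio ||u||_L² / ||u'||_L² = 7/(10*π).
Sharp Poincaré constant on H^1_0(0, 7/2) is C_P = L/π = 7/(2*π), achieved by sin(2*π/7·x).
This is the k = 5 harmonic; the ratio L/(kπ) is strictly less than C_P = L/π, consistent with the sharp inequality ||u||_L² ≤ C_P ||u'||_L².


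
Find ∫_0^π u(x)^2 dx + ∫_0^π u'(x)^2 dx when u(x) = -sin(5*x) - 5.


||u||_{H^1(0,π)}^2 = 4 + 38*π

u'(x) = -5*cos(5*x).
Expand u² and (u')² and integrate term by term on (0, π), using: for integers n ≥ 1, ∫_0^π sin²(nx) dx = ∫_0^π cos²(nx) dx = π/2; for n ≠ n', ∫_0^π sin(nx)sin(n'x) dx = ∫_0^π cos(nx)cos(n'x) dx = 0; and by product-to-sum, ∫_0^π sin(nx)cos(n'x) dx = ½∫_0^π [sin((n+n')x) + sin((n−n')x)] dx, which is 0 when n+n' is even and 2n/(n²−n'²) when n+n' is odd (it need not vanish on (0, π)). For the constant mode: ∫_0^π 1 dx = π, ∫_0^π cos(nx) dx = 0, ∫_0^π sin(nx) dx = (1−(−1)^n)/n.
  u² squared terms: (-5)²·∫1 dx = 25·π = 25*π;  (-1)²·∫sin(5x)² dx = 1·π/2 = π/2.
  u² cross terms: 2·(-5)·(-1)·∫1·sin(5x) dx = 10·(2/5) = 4.
  So ∫_0^π u² dx = 25*π + π/2 + 4 = 4 + 51*π/2.
  (u')² squared terms: (-5)²·∫cos(5x)² dx = 25·π/2 = 25*π/2.
  So ∫_0^π (u')² dx = 25*π/2.
||u||_{H^1}^2 = (4 + 51*π/2) + (25*π/2) = 4 + 38*π.


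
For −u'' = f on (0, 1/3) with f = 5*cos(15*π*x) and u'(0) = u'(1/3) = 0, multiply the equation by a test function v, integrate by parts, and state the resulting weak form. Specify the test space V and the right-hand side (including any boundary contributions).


V = H^1(0, 1/3) (no boundary constraint on v; u is determined up to an additive constant); weak form: ∫_0^1/3 u'v' dx = ∫_0^1/3 (5*cos(15*π*x)) v dx for all v ∈ V.

Multiply both sides by a test function v and integrate from 0 to 1/3:
  ∫_0^1/3 −u''(x) v(x) dx = ∫_0^1/3 f(x) v(x) dx.
Integrate the LHS by parts once:
  ∫_0^1/3 −u'' v dx = −[u'(x) v(x)]_0^1/3 + ∫_0^1/3 u'(x) v'(x) dx.
Thus ∫_0^1/3 u'(x) v'(x) dx = ∫_0^1/3 f(x) v(x) dx + [u'(x) v(x)]_0^1/3.
Choose V so that boundary terms are either known or forced to vanish.
u has homogeneous Neumann: u'(0) = u'(1/3) = 0. So [u' v]_0^1/3 = 0·v(1/3) − 0·v(0) = 0 for any v; take V = H^1(0, 1/3).
Weak formulation: find u (satisfying any essential BC) such that ∫_0^1/3 u'(x) v'(x) dx = ∫_0^1/3 f v dx for all v ∈ V (homogeneous Neumann, so boundary terms vanish).
Substituting f(x) = 5*cos(15*π*x), the right-hand side is ∫_0^1/3 (5*cos(15*π*x)) v dx.
Compatibility check (pure Neumann): taking v ≡ 1 ∈ V gives 0 = ∫_0^1/3 f dx + (0) − (0), i.e. ∫_0^1/3 f dx must equal u'(0) − u'(1/3) = 0. Indeed ∫_0^1/3 (5*cos(15*π*x)) dx = 0, so the data are compatible. The solution is then unique only up to an additive constant (fix it e.g. by requiring ∫_0^1/3 u dx = 0).


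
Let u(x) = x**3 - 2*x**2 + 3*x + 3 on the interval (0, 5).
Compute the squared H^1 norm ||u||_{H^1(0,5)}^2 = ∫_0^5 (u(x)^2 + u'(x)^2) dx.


||u||_{H^1}^2 = 129335/14

The H^1 norm (squared) on an interval (0, L) is
  ||u||_{H^1}^2 = ∫_0^L u(x)^2 dx + ∫_0^L u'(x)^2 dx.
Compute u'(x) = 3*x**2 - 4*x + 3.
Then u(x)^2 = x**6 - 4*x**5 + 10*x**4 - 6*x**3 - 3*x**2 + 18*x + 9 and u'(x)^2 = 9*x**4 - 24*x**3 + 34*x**2 - 24*x + 9.
Integrate each monomial from 0 to 5 using ∫_0^5 c·x^n dx = c·5^(n+1)/(n+1):
  ∫_0^5 u(x)^2 dx = ∫_0^5 (x^6 - 4*x^5 + 10*x^4 - 6*x^3 - 3*x^2 + 18*x + 9) dx. Term by term:
    ∫_0^5 x^6 dx = 78125/7;  ∫_0^5 -4*x^5 dx = -31250/3;  ∫_0^5 10*x^4 dx = 6250;
    ∫_0^5 -6*x^3 dx = -1875/2;  ∫_0^5 -3*x^2 dx = -125;  ∫_0^5 18*x dx = 225;
    ∫_0^5 9 dx = 45.
  Sum: 78125/7 − 31250/3 + 6250 − 1875/2 − 125 + 225 + 45 = 260465/42.
  ∫_0^5 u'(x)^2 dx = ∫_0^5 (9*x^4 - 24*x^3 + 34*x^2 - 24*x + 9) dx. Term by term:
    ∫_0^5 9*x^4 dx = 5625;  ∫_0^5 -24*x^3 dx = -3750;  ∫_0^5 34*x^2 dx = 4250/3;
    ∫_0^5 -24*x dx = -300;  ∫_0^5 9 dx = 45.
  Sum: 5625 − 3750 + 4250/3 − 300 + 45 = 9110/3.
Adding: ||u||_{H^1}^2 = 260465/42 + 9110/3 = 129335/14.
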